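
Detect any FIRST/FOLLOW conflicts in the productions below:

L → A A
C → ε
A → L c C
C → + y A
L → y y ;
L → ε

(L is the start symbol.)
A FIRST/FOLLOW conflict occurs when a non-terminal N has a nullable alternative N → β (β ⇒* ε) and another alternative N → α with FIRST(α) ∩ FOLLOW(N) ≠ ∅: on such a lookahead the parser cannot decide between expanding α and letting N vanish via β.

Nullable non-terminals: C, L.
FIRST sets used below: FIRST(A) = { 'c', 'y' }

C: nullable alternative(s) C → ε; FOLLOW(C) = { $, 'c', 'y' }
  C → ε: FIRST \ {ε} = { } — this is the only nullable alternative, skip
  C → + y A: FIRST \ {ε} = { '+' } — disjoint from FOLLOW(C)

L: nullable alternative(s) L → ε; FOLLOW(L) = { $, 'c' }
  L → A A: FIRST \ {ε} = { 'c', 'y' } — overlaps FOLLOW(L) on { 'c' }: CONFLICT
  L → y y ;: FIRST \ {ε} = { 'y' } — disjoint from FOLLOW(L)
  L → ε: FIRST \ {ε} = { } — this is the only nullable alternative, skip

A has no nullable alternative, so no FIRST/FOLLOW check is needed there.

So the grammar has 1 FIRST/FOLLOW conflict (marked CONFLICT above).

Answer: Yes. L → A A with FOLLOW(L) on { 'c' }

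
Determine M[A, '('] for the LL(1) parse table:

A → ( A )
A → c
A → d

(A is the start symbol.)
To find M[A, '('], we find productions for A where '(' is in the predict set (PREDICT(N → α) = (FIRST(α) \ {ε}) ∪ (FOLLOW(N) if α ⇒* ε)).

A → ( A ): PREDICT = { '(' }
  '(' is in predict set, so this production goes in M[A, '(']
A → c: PREDICT = { 'c' }
A → d: PREDICT = { 'd' }

M[A, '('] = A → ( A )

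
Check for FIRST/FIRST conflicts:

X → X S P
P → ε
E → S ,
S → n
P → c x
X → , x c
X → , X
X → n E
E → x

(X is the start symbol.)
A FIRST/FIRST conflict occurs when two productions N → α and N → β for the same non-terminal have FIRST(α) ∩ FIRST(β) ≠ ∅ (with ε ∈ FIRST of a nullable right-hand side, so two nullable alternatives also conflict).

FIRST sets of the non-terminals at (or reachable through a nullable prefix from) the front of some alternative:
  FIRST(X) = { ',', 'n' }
  FIRST(S) = { 'n' }

Productions for X:
  X → X S P: FIRST = { ',', 'n' }
  X → , x c: FIRST = { ',' }
  X → , X: FIRST = { ',' }
  X → n E: FIRST = { 'n' }
Productions for P:
  P → ε: FIRST = { ε }
  P → c x: FIRST = { 'c' }
Productions for E:
  E → S ,: FIRST = { 'n' }
  E → x: FIRST = { 'x' }
S has only one production, so no FIRST/FIRST conflict is possible there.

Conflict for X: X → X S P and X → , x c
  Overlap: { ',' }
Conflict for X: X → X S P and X → , X
  Overlap: { ',' }
Conflict for X: X → X S P and X → n E
  Overlap: { 'n' }
Conflict for X: X → , x c and X → , X
  Overlap: { ',' }

Answer: Yes. X → X S P / X → ',' x c on { ',' }; X → X S P / X → ',' X on { ',' }; X → X S P / X → n E on { 'n' }; X → ',' x c / X → ',' X on { ',' }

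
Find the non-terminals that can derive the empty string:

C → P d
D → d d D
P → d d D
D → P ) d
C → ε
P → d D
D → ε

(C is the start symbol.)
A non-terminal is nullable if it can derive ε (the empty string): either it has an ε-production, or it has a production whose right-hand side consists entirely of nullable non-terminals.

ε-productions: C → ε, D → ε
So C, D are immediately nullable.
No further non-terminal can be added: every production for the remaining non-terminals contains a terminal or a non-nullable non-terminal.
Nullable = { 'C', 'D' }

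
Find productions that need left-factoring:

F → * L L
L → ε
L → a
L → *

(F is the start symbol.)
Left-factoring is needed when two productions for the same non-terminal
share a common prefix on the right-hand side.

Productions for L:
  L → ε
  L → a
  L → *

No common prefixes found.

Answer: No, left-factoring is not needed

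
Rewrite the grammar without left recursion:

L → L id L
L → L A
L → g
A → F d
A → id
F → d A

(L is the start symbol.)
L is directly left-recursive. The standard transformation for
  A → A α₁ | ... | A α_m | β₁ | ... | β_n
is
  A  → β₁ A' | ... | β_n A'
  A' → α₁ A' | ... | α_m A' | ε

L → g becomes L → g L'
L → L id L becomes L' → id L L'
L → L A becomes L' → A L'
Add L' → ε

Productions for other non-terminals are unchanged:
  A → F d
  A → id
  F → d A

Resulting grammar:
L → g L'
L' → id L L'
L' → A L'
L' → ε
A → F d
A → id
F → d A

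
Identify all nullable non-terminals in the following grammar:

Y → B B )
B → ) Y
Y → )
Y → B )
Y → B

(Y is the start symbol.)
None

A non-terminal is nullable if it can derive ε (the empty string): either it has an ε-production, or it has a production whose right-hand side consists entirely of nullable non-terminals.

There are no ε-productions, so no non-terminal can derive ε.
No non-terminals are nullable.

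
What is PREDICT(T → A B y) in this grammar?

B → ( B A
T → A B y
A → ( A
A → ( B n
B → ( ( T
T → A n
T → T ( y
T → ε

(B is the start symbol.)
{ '(' }

PREDICT(T → A B y) = (FIRST(RHS) \ {ε}) ∪ (FOLLOW(T) if ε ∈ FIRST(RHS), i.e. RHS ⇒* ε)
FIRST(A) = { '(' }
FIRST(A B y) = { '(' }
ε ∉ FIRST(A B y), so FOLLOW(T) is not added.
PREDICT(T → A B y) = { '(' }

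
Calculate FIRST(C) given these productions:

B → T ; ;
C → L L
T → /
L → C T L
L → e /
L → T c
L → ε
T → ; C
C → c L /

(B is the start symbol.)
FIRST sets of the other non-terminals involved (by the same procedure, iterated to a fixed point):
  FIRST(L) = { '/', ';', 'c', 'e', ε }

From C → L L:
  - L is a non-terminal: add FIRST(L) \ {ε} = { '/', ';', 'c', 'e' }
    L is nullable, so continue to the next symbol
  - L is a non-terminal: add FIRST(L) \ {ε} = { '/', ';', 'c', 'e' }
    L is nullable and nothing follows, so the whole right-hand side can vanish: ε ∈ FIRST(C)
From C → c L /:
  - c is a terminal: add 'c' and stop

Collecting: FIRST(C) = { '/', ';', 'c', 'e', ε }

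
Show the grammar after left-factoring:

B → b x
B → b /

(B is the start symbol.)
Left-factoring transforms A → αβ₁ | αβ₂ into A → αA' and A' → β₁ | β₂
(α is the longest common prefix among the alternatives). Repeat until
no nonterminal has two alternatives with a common prefix.

Round 1: B has alternatives sharing prefix 'b'. Introduce B': B → b B'
  Add: B' → x
  Add: B' → /

No remaining common prefixes — done.

Resulting grammar:
B → b B'
B' → x
B' → /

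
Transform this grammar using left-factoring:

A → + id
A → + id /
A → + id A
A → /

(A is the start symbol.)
A → + id A'
A' → ε
A' → /
A' → A
A → /

Left-factoring transforms A → αβ₁ | αβ₂ into A → αA' and A' → β₁ | β₂
(α is the longest common prefix among the alternatives). Repeat until
no nonterminal has two alternatives with a common prefix.

Round 1: A has alternatives sharing prefix '+ id'. Introduce A': A → + id A'
  Add: A' → ε
  Add: A' → /
  Add: A' → A

No remaining common prefixes — done.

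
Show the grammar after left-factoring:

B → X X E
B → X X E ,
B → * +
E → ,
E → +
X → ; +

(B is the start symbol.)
B → X X E B'
B' → ε
B' → ,
B → * +
E → ,
E → +
X → ; +

Left-factoring transforms A → αβ₁ | αβ₂ into A → αA' and A' → β₁ | β₂
(α is the longest common prefix among the alternatives). Repeat until
no nonterminal has two alternatives with a common prefix.

Round 1: B has alternatives sharing prefix 'X X E'. Introduce B': B → X X E B'
  Add: B' → ε
  Add: B' → ,

No remaining common prefixes — done.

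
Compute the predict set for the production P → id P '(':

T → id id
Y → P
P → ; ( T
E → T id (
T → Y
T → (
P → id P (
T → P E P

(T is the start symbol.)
{ 'id' }

PREDICT(P → id P '(') = (FIRST(RHS) \ {ε}) ∪ (FOLLOW(P) if ε ∈ FIRST(RHS), i.e. RHS ⇒* ε)
FIRST(id P '(') = { 'id' }
ε ∉ FIRST(id P '('), so FOLLOW(P) is not added.
PREDICT(P → id P '(') = { 'id' }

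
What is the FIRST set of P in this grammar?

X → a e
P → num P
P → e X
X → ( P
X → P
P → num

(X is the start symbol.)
To compute FIRST(P), examine every production with P on the left-hand side, reading each right-hand side left to right until a non-nullable symbol is reached.

From P → num P:
  - num is a terminal: add 'num' and stop
From P → e X:
  - e is a terminal: add 'e' and stop
From P → num:
  - num is a terminal: add 'num' and stop

Collecting: FIRST(P) = { 'e', 'num' }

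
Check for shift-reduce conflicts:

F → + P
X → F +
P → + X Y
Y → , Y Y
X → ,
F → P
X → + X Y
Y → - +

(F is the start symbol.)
No shift-reduce conflicts

A shift-reduce conflict occurs when an LR(0) state has both:
  - a complete (reduce) item [A → α .] (dot at the end), and
  - a shift item [B → β . c γ] (dot before a terminal).

Augment with F' → F and build the canonical LR(0) collection (I0 = CLOSURE({[F' → . F]}), then GOTO on every symbol after a dot until no new states appear). It has 18 states:
  I0: { [F → . + P], [F → . P], [F' → . F], [P → . + X Y] }  — shift
  I1: { [F → + . P], [F → . + P], [F → . P], [P → + . X Y], [P → . + X Y], [X → . + X Y], [X → . ,], [X → . F +] }  — shift
  I2: { [F' → F .] }  — accept
  I3: { [F → P .] }  — reduce
  I4: { [F → + . P], [F → . + P], [F → . P], [P → + . X Y], [P → . + X Y], [X → + . X Y], [X → . + X Y], [X → . ,], [X → . F +] }  — shift
  I5: { [X → , .] }  — reduce
  I6: { [X → F . +] }  — shift
  I7: { [F → + P .], [F → P .] }  — 2 reduces
  I8: { [P → + X . Y], [Y → . , Y Y], [Y → . - +] }  — shift
  I9: { [Y → , . Y Y], [Y → . , Y Y], [Y → . - +] }  — shift
  I10: { [Y → - . +] }  — shift
  I11: { [P → + X Y .] }  — reduce
  I12: { [Y → - + .] }  — reduce
  I13: { [Y → , Y . Y], [Y → . , Y Y], [Y → . - +] }  — shift
  I14: { [Y → , Y Y .] }  — reduce
  I15: { [X → F + .] }  — reduce
  I16: { [P → + X . Y], [X → + X . Y], [Y → . , Y Y], [Y → . - +] }  — shift
  I17: { [P → + X Y .], [X → + X Y .] }  — 2 reduces

No state contains both a complete item and a shift item.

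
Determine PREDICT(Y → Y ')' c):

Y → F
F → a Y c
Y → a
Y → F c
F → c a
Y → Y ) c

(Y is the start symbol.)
{ 'a', 'c' }

PREDICT(Y → Y ')' c) = (FIRST(RHS) \ {ε}) ∪ (FOLLOW(Y) if ε ∈ FIRST(RHS), i.e. RHS ⇒* ε)
FIRST(Y) = { 'a', 'c' }
FIRST(Y ')' c) = { 'a', 'c' }
ε ∉ FIRST(Y ')' c), so FOLLOW(Y) is not added.
PREDICT(Y → Y ')' c) = { 'a', 'c' }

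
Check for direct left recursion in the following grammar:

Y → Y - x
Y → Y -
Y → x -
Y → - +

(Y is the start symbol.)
Direct left recursion occurs when N → N α for some non-terminal N (the right-hand side begins with the left-hand side itself).

Y → Y - x: LEFT RECURSIVE (starts with Y)
Y → Y -: LEFT RECURSIVE (starts with Y)
Y → x -: starts with x
Y → - +: starts with '-'

The grammar has direct left recursion on: Y.

Answer: Yes, Y is left-recursive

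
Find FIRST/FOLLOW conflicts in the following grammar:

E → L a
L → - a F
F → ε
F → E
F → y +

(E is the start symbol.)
A FIRST/FOLLOW conflict occurs when a non-terminal N has a nullable alternative N → β (β ⇒* ε) and another alternative N → α with FIRST(α) ∩ FOLLOW(N) ≠ ∅: on such a lookahead the parser cannot decide between expanding α and letting N vanish via β.

Nullable non-terminals: F.
FIRST sets used below: FIRST(E) = { '-' }

F: nullable alternative(s) F → ε; FOLLOW(F) = { 'a' }
  F → ε: FIRST \ {ε} = { } — this is the only nullable alternative, skip
  F → E: FIRST \ {ε} = { '-' } — disjoint from FOLLOW(F)
  F → y +: FIRST \ {ε} = { 'y' } — disjoint from FOLLOW(F)

E, L have no nullable alternative, so no FIRST/FOLLOW check is needed there.

No FIRST/FOLLOW conflicts found.

Answer: No FIRST/FOLLOW conflicts.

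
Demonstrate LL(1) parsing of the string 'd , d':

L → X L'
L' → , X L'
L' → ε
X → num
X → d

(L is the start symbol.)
LL(1) parsing maintains a stack (initially the start symbol over $) and the input. At each step: if the stack top is a terminal, match it against the current input token; if it is a non-terminal N, replace it with the RHS of M[N, lookahead] (the unique production whose predict set contains the lookahead).

Stack is shown with the top on the left.

Stack     Input    Action
-------------------------
L $       d , d $  output L → X L'
X L' $    d , d $  output X → d
d L' $    d , d $  match 'd'
L' $      , d $    output L' → , X L'
, X L' $  , d $    match ','
X L' $    d $      output X → d
d L' $    d $      match 'd'
L' $      $        output L' → ε
$         $        accept

The string is accepted.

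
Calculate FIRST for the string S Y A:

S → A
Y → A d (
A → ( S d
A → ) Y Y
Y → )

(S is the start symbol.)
{ '(', ')' }

FIRST sets of the non-terminals involved (from the grammar, by fixed-point iteration):
  FIRST(S) = { '(', ')' }

To compute FIRST(S Y A), process the symbols left to right:
Symbol S is a non-terminal. Add FIRST(S) \ {ε} = { '(', ')' }
S is not nullable (ε ∉ FIRST(S)), so stop here.
FIRST(S Y A) = { '(', ')' }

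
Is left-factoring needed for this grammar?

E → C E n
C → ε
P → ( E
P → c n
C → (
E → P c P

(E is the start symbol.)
No, left-factoring is not needed

Left-factoring is needed when two productions for the same non-terminal
share a common prefix on the right-hand side.

Productions for E:
  E → C E n
  E → P c P
Productions for C:
  C → ε
  C → (
Productions for P:
  P → ( E
  P → c n

No common prefixes found.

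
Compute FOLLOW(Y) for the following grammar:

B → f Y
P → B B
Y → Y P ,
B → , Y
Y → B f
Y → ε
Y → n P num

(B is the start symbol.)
To compute FOLLOW(Y), find every occurrence of Y on a right-hand side N → α Y β: add FIRST(β) \ {ε}, and if β is empty or nullable also add FOLLOW(N). Iterate to a fixed point.

In B → f Y: Y is at the end, add FOLLOW(B)
In Y → Y P ,: Y is followed by P ',', add FIRST(P ',') \ {ε} = { ',', 'f' }
In B → , Y: Y is at the end, add FOLLOW(B)

The FOLLOW sets referred to above (computed the same way, to a fixed point):
  FOLLOW(B) = { $, ',', 'f', 'num' }

Taking the union: FOLLOW(Y) = { $, ',', 'f', 'num' }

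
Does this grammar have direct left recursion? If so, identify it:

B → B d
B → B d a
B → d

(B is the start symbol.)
Direct left recursion occurs when N → N α for some non-terminal N (the right-hand side begins with the left-hand side itself).

B → B d: LEFT RECURSIVE (starts with B)
B → B d a: LEFT RECURSIVE (starts with B)
B → d: starts with d

The grammar has direct left recursion on: B.

Answer: Yes, B is left-recursive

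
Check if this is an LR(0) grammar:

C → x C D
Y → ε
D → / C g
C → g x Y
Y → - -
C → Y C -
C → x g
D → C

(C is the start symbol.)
No. Shift-reduce conflict between [Y → .] and [C → . g x Y]

A grammar is LR(0) if no state in the canonical LR(0) collection has:
  - both a shift item (dot before a terminal) and a complete item (shift-reduce conflict), or
  - two or more complete items (reduce-reduce conflict; the accept item [C' → C .] counts as a complete item here).

Augment with C' → C and build the canonical LR(0) collection (I0 = CLOSURE({[C' → . C]}), then GOTO on every symbol after a dot until no new states appear). It has 18 states:
  I0: { [C → . Y C -], [C → . g x Y], [C → . x C D], [C → . x g], [C' → . C], [Y → . - -], [Y → .] }  — shift, reduce
  I1: { [Y → - . -] }  — shift
  I2: { [C' → C .] }  — accept
  I3: { [C → . Y C -], [C → . g x Y], [C → . x C D], [C → . x g], [C → Y . C -], [Y → . - -], [Y → .] }  — shift, reduce
  I4: { [C → g . x Y] }  — shift
  I5: { [C → . Y C -], [C → . g x Y], [C → . x C D], [C → . x g], [C → x . C D], [C → x . g], [Y → . - -], [Y → .] }  — shift, reduce
  I6: { [C → . Y C -], [C → . g x Y], [C → . x C D], [C → . x g], [C → x C . D], [D → . / C g], [D → . C], [Y → . - -], [Y → .] }  — shift, reduce
  I7: { [C → g . x Y], [C → x g .] }  — shift, reduce
  I8: { [C → g x . Y], [Y → . - -], [Y → .] }  — shift, reduce
  I9: { [C → g x Y .] }  — reduce
  I10: { [C → . Y C -], [C → . g x Y], [C → . x C D], [C → . x g], [D → / . C g], [Y → . - -], [Y → .] }  — shift, reduce
  I11: { [D → C .] }  — reduce
  I12: { [C → x C D .] }  — reduce
  I13: { [D → / C . g] }  — shift
  I14: { [D → / C g .] }  — reduce
  I15: { [C → Y C . -] }  — shift
  I16: { [C → Y C - .] }  — reduce
  I17: { [Y → - - .] }  — reduce

Conflict in state I0:
  Shift-reduce conflict between [Y → .] and [C → . g x Y]
So the grammar is NOT LR(0).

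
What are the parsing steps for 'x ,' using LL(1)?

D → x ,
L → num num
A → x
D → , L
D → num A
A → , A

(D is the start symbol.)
LL(1) parsing maintains a stack (initially the start symbol over $) and the input. At each step: if the stack top is a terminal, match it against the current input token; if it is a non-terminal N, replace it with the RHS of M[N, lookahead] (the unique production whose predict set contains the lookahead).

Stack is shown with the top on the left.

Stack  Input  Action
--------------------
D $    x , $  output D → x ,
x , $  x , $  match 'x'
, $    , $    match ','
$      $      accept

The string is accepted.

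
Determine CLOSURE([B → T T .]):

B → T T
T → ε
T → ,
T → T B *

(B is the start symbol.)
To compute CLOSURE, for each item [A → α.Bβ] where B is a non-terminal, add [B → .γ] for all productions B → γ; repeat for the newly added items until nothing changes.

Start with: [B → T T .]
The dot is at the end, so nothing is added.

CLOSURE = { [B → T T .] }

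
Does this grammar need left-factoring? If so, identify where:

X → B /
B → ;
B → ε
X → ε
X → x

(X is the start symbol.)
Left-factoring is needed when two productions for the same non-terminal
share a common prefix on the right-hand side.

Productions for X:
  X → B /
  X → ε
  X → x
Productions for B:
  B → ;
  B → ε

No common prefixes found.

Answer: No, left-factoring is not needed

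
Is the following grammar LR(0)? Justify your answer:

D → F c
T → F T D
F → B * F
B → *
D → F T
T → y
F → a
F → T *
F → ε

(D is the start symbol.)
No. Shift-reduce conflict between [F → .] and [B → . *]

A grammar is LR(0) if no state in the canonical LR(0) collection has:
  - both a shift item (dot before a terminal) and a complete item (shift-reduce conflict), or
  - two or more complete items (reduce-reduce conflict; the accept item [D' → D .] counts as a complete item here).

Augment with D' → D and build the canonical LR(0) collection (I0 = CLOSURE({[D' → . D]}), then GOTO on every symbol after a dot until no new states appear). It has 17 states:
  I0: { [B → . *], [D → . F T], [D → . F c], [D' → . D], [F → . B * F], [F → . T *], [F → . a], [F → .], [T → . F T D], [T → . y] }  — shift, reduce
  I1: { [B → * .] }  — reduce
  I2: { [F → B . * F] }  — shift
  I3: { [D' → D .] }  — accept
  I4: { [B → . *], [D → F . T], [D → F . c], [F → . B * F], [F → . T *], [F → . a], [F → .], [T → . F T D], [T → . y], [T → F . T D] }  — shift, reduce
  I5: { [F → T . *] }  — shift
  I6: { [F → a .] }  — reduce
  I7: { [T → y .] }  — reduce
  I8: { [F → T * .] }  — reduce
  I9: { [B → . *], [F → . B * F], [F → . T *], [F → . a], [F → .], [T → . F T D], [T → . y], [T → F . T D] }  — shift, reduce
  I10: { [B → . *], [D → . F T], [D → . F c], [D → F T .], [F → . B * F], [F → . T *], [F → . a], [F → .], [F → T . *], [T → . F T D], [T → . y], [T → F T . D] }  — shift, 2 reduces
  I11: { [D → F c .] }  — reduce
  I12: { [B → * .], [F → T * .] }  — 2 reduces
  I13: { [T → F T D .] }  — reduce
  I14: { [B → . *], [D → . F T], [D → . F c], [F → . B * F], [F → . T *], [F → . a], [F → .], [F → T . *], [T → . F T D], [T → . y], [T → F T . D] }  — shift, reduce
  I15: { [B → . *], [F → . B * F], [F → . T *], [F → . a], [F → .], [F → B * . F], [T → . F T D], [T → . y] }  — shift, reduce
  I16: { [B → . *], [F → . B * F], [F → . T *], [F → . a], [F → .], [F → B * F .], [T → . F T D], [T → . y], [T → F . T D] }  — shift, 2 reduces

Conflict in state I0:
  Shift-reduce conflict between [F → .] and [B → . *]
So the grammar is NOT LR(0).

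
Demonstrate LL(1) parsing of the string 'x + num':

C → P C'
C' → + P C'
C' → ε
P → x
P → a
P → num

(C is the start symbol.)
Stack is shown with the top on the left.

Stack     Input      Action
---------------------------
C $       x + num $  output C → P C'
P C' $    x + num $  output P → x
x C' $    x + num $  match 'x'
C' $      + num $    output C' → + P C'
+ P C' $  + num $    match '+'
P C' $    num $      output P → num
num C' $  num $      match 'num'
C' $      $          output C' → ε
$         $          accept

The string is accepted.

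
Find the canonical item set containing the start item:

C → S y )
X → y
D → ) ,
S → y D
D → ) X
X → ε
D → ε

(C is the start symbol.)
{ [C → . S y )], [C' → . C], [S → . y D] }

First, augment the grammar with C' → C
I₀ = CLOSURE({ [C' → . C] }):
  [C' → . C] has the dot before C: add [C → . S y )]
  [C → . S y )] has the dot before S: add [S → . y D]
No further items can be added.

I₀ = { [C → . S y )], [C' → . C], [S → . y D] }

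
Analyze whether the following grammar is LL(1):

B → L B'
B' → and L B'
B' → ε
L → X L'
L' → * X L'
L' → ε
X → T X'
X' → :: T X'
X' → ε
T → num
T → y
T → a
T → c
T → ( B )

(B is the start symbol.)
Yes, the grammar is LL(1).

A grammar is LL(1) if for each non-terminal N with multiple productions, the predict sets of those productions are pairwise disjoint, where PREDICT(N → α) = (FIRST(α) \ {ε}) ∪ (FOLLOW(N) if α ⇒* ε).

Relevant sets:
  FOLLOW(B') = { $, ')' }
  FOLLOW(L') = { $, ')', 'and' }
  FOLLOW(X') = { $, ')', '*', 'and' }

For B':
  PREDICT(B' → and L B') = { 'and' }
  PREDICT(B' → ε) = { $, ')' }
For L':
  PREDICT(L' → '*' X L') = { '*' }
  PREDICT(L' → ε) = { $, ')', 'and' }
For X':
  PREDICT(X' → :: T X') = { '::' }
  PREDICT(X' → ε) = { $, ')', '*', 'and' }
For T:
  PREDICT(T → num) = { 'num' }
  PREDICT(T → y) = { 'y' }
  PREDICT(T → a) = { 'a' }
  PREDICT(T → c) = { 'c' }
  PREDICT(T → '(' B ')') = { '(' }
B, L, X have a single production, so nothing to check there.

All predict sets are disjoint. The grammar IS LL(1).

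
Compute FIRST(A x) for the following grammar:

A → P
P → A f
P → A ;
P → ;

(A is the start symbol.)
FIRST sets of the non-terminals involved (from the grammar, by fixed-point iteration):
  FIRST(A) = { ';' }

To compute FIRST(A x), process the symbols left to right:
Symbol A is a non-terminal. Add FIRST(A) \ {ε} = { ';' }
A is not nullable (ε ∉ FIRST(A)), so stop here.
FIRST(A x) = { ';' }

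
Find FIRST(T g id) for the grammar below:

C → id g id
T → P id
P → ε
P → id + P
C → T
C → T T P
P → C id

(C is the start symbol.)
{ 'id' }

FIRST sets of the non-terminals involved (from the grammar, by fixed-point iteration):
  FIRST(T) = { 'id' }

To compute FIRST(T g id), process the symbols left to right:
Symbol T is a non-terminal. Add FIRST(T) \ {ε} = { 'id' }
T is not nullable (ε ∉ FIRST(T)), so stop here.
FIRST(T g id) = { 'id' }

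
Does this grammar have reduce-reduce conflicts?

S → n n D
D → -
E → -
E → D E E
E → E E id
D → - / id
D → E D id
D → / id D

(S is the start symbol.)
Yes — I4: [D → - .] vs [E → - .]

Augment with S' → S and build the canonical LR(0) collection (I0 = CLOSURE({[S' → . S]}), then GOTO on every symbol after a dot until no new states appear). It has 19 states:
  I0: { [S → . n n D], [S' → . S] }  — shift
  I1: { [S' → S .] }  — accept
  I2: { [S → n . n D] }  — shift
  I3: { [D → . - / id], [D → . -], [D → . / id D], [D → . E D id], [E → . -], [E → . D E E], [E → . E E id], [S → n n . D] }  — shift
  I4: { [D → - . / id], [D → - .], [E → - .] }  — shift, 2 reduces
  I5: { [D → / . id D] }  — shift
  I6: { [D → . - / id], [D → . -], [D → . / id D], [D → . E D id], [E → . -], [E → . D E E], [E → . E E id], [E → D . E E], [S → n n D .] }  — shift, reduce
  I7: { [D → . - / id], [D → . -], [D → . / id D], [D → . E D id], [D → E . D id], [E → . -], [E → . D E E], [E → . E E id], [E → E . E id] }  — shift
  I8: { [D → . - / id], [D → . -], [D → . / id D], [D → . E D id], [D → E D . id], [E → . -], [E → . D E E], [E → . E E id], [E → D . E E] }  — shift
  I9: { [D → . - / id], [D → . -], [D → . / id D], [D → . E D id], [D → E . D id], [E → . -], [E → . D E E], [E → . E E id], [E → E . E id], [E → E E . id] }  — shift
  I10: { [E → E E id .] }  — reduce
  I11: { [D → . - / id], [D → . -], [D → . / id D], [D → . E D id], [E → . -], [E → . D E E], [E → . E E id], [E → D . E E] }  — shift
  I12: { [D → . - / id], [D → . -], [D → . / id D], [D → . E D id], [D → E . D id], [E → . -], [E → . D E E], [E → . E E id], [E → D E . E], [E → E . E id] }  — shift
  I13: { [D → E D id .] }  — reduce
  I14: { [D → . - / id], [D → . -], [D → . / id D], [D → . E D id], [D → E . D id], [E → . -], [E → . D E E], [E → . E E id], [E → D E E .], [E → E . E id], [E → E E . id] }  — shift, reduce
  I15: { [D → . - / id], [D → . -], [D → . / id D], [D → . E D id], [D → / id . D], [E → . -], [E → . D E E], [E → . E E id] }  — shift
  I16: { [D → . - / id], [D → . -], [D → . / id D], [D → . E D id], [D → / id D .], [E → . -], [E → . D E E], [E → . E E id], [E → D . E E] }  — shift, reduce
  I17: { [D → - / . id] }  — shift
  I18: { [D → - / id .] }  — reduce

I4 contains complete items [D → - .], [E → - .] — reduce-reduce conflict.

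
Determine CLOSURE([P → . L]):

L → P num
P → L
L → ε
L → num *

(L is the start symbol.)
To compute CLOSURE, for each item [A → α.Bβ] where B is a non-terminal, add [B → .γ] for all productions B → γ; repeat for the newly added items until nothing changes.

Start with: [P → . L]
  [P → . L] has the dot before L: add [L → . P num], [L → .], [L → . num *]
  [L → . P num] has the dot before P: all P-items already present
No further items can be added.

CLOSURE = { [L → . P num], [L → . num *], [L → .], [P → . L] }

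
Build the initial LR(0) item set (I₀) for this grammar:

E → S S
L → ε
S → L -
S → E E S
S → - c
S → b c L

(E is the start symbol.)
First, augment the grammar with E' → E
I₀ = CLOSURE({ [E' → . E] }):
  [E' → . E] has the dot before E: add [E → . S S]
  [E → . S S] has the dot before S: add [S → . L -], [S → . E E S], [S → . - c], [S → . b c L]
  [S → . L -] has the dot before L: add [L → .]
No further items can be added.

I₀ = { [E → . S S], [E' → . E], [L → .], [S → . - c], [S → . E E S], [S → . L -], [S → . b c L] }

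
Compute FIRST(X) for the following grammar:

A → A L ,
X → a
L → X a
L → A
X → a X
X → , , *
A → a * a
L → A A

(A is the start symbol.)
From X → a:
  - a is a terminal: add 'a' and stop
From X → a X:
  - a is a terminal: add 'a' and stop
From X → , , *:
  - ',' is a terminal: add ',' and stop

Collecting: FIRST(X) = { ',', 'a' }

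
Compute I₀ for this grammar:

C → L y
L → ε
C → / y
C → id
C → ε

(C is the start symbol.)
First, augment the grammar with C' → C
I₀ = CLOSURE({ [C' → . C] }):
  [C' → . C] has the dot before C: add [C → . L y], [C → . / y], [C → . id], [C → .]
  [C → . L y] has the dot before L: add [L → .]
No further items can be added.

I₀ = { [C → . / y], [C → . L y], [C → . id], [C → .], [C' → . C], [L → .] }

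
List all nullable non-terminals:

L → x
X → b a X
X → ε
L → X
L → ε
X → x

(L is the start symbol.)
{ 'L', 'X' }

A non-terminal is nullable if it can derive ε (the empty string): either it has an ε-production, or it has a production whose right-hand side consists entirely of nullable non-terminals.

ε-productions: X → ε, L → ε
So X, L are immediately nullable.
Every non-terminal is now nullable.
Nullable = { 'L', 'X' }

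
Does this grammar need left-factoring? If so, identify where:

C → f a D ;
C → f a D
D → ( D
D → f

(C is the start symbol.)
Left-factoring is needed when two productions for the same non-terminal
share a common prefix on the right-hand side.

Productions for C:
  C → f a D ;
  C → f a D
Productions for D:
  D → ( D
  D → f

Found common prefix 'f a D' in productions for C

Answer: Yes, C has productions with common prefix 'f a D'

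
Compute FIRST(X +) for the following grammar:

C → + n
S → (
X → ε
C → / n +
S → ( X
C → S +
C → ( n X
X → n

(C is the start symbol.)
FIRST sets of the non-terminals involved (from the grammar, by fixed-point iteration):
  FIRST(X) = { 'n', ε }

To compute FIRST(X +), process the symbols left to right:
Symbol X is a non-terminal. Add FIRST(X) \ {ε} = { 'n' }
X is nullable (ε ∈ FIRST(X)), continue to the next symbol.
Symbol + is a terminal. Add '+' and stop.
FIRST(X +) = { '+', 'n' }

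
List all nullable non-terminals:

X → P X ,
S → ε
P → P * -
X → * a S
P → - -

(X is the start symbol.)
{ 'S' }

A non-terminal is nullable if it can derive ε (the empty string): either it has an ε-production, or it has a production whose right-hand side consists entirely of nullable non-terminals.

ε-productions: S → ε
So S is immediately nullable.
No further non-terminal can be added: every production for the remaining non-terminals contains a terminal or a non-nullable non-terminal.
Nullable = { 'S' }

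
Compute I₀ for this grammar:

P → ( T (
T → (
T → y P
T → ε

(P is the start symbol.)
First, augment the grammar with P' → P
I₀ = CLOSURE({ [P' → . P] }):
  [P' → . P] has the dot before P: add [P → . ( T (]
No further items can be added.

I₀ = { [P → . ( T (], [P' → . P] }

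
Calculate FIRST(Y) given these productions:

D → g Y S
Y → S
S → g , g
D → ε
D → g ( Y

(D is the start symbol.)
{ 'g' }

FIRST sets of the other non-terminals involved (by the same procedure, iterated to a fixed point):
  FIRST(S) = { 'g' }

From Y → S:
  - S is a non-terminal: add FIRST(S) \ {ε} = { 'g' }
    S is not nullable, so stop

Collecting: FIRST(Y) = { 'g' }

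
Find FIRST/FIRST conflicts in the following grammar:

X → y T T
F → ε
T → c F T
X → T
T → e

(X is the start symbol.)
No FIRST/FIRST conflicts.

FIRST sets of the non-terminals at (or reachable through a nullable prefix from) the front of some alternative:
  FIRST(T) = { 'c', 'e' }

Productions for X:
  X → y T T: FIRST = { 'y' }
  X → T: FIRST = { 'c', 'e' }
Productions for T:
  T → c F T: FIRST = { 'c' }
  T → e: FIRST = { 'e' }
F has only one production, so no FIRST/FIRST conflict is possible there.

All alternatives of each non-terminal have pairwise disjoint FIRST sets.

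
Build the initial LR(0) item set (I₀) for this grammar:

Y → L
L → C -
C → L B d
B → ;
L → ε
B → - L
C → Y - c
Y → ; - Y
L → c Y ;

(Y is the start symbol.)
{ [C → . L B d], [C → . Y - c], [L → . C -], [L → . c Y ;], [L → .], [Y → . ; - Y], [Y → . L], [Y' → . Y] }

First, augment the grammar with Y' → Y
I₀ = CLOSURE({ [Y' → . Y] }):
  [Y' → . Y] has the dot before Y: add [Y → . L], [Y → . ; - Y]
  [Y → . L] has the dot before L: add [L → . C -], [L → .], [L → . c Y ;]
  [L → . C -] has the dot before C: add [C → . L B d], [C → . Y - c]
No further items can be added.

I₀ = { [C → . L B d], [C → . Y - c], [L → . C -], [L → . c Y ;], [L → .], [Y → . ; - Y], [Y → . L], [Y' → . Y] }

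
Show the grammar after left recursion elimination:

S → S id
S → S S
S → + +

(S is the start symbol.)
S → + + S'
S' → id S'
S' → S S'
S' → ε

S is directly left-recursive. The standard transformation for
  A → A α₁ | ... | A α_m | β₁ | ... | β_n
is
  A  → β₁ A' | ... | β_n A'
  A' → α₁ A' | ... | α_m A' | ε

S → + + becomes S → + + S'
S → S id becomes S' → id S'
S → S S becomes S' → S S'
Add S' → ε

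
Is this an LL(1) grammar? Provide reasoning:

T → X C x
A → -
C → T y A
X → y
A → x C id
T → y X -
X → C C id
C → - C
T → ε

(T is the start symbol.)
A grammar is LL(1) if for each non-terminal N with multiple productions, the predict sets of those productions are pairwise disjoint, where PREDICT(N → α) = (FIRST(α) \ {ε}) ∪ (FOLLOW(N) if α ⇒* ε).

Relevant sets:
  FIRST(X) = { '-', 'y' }
  FIRST(T) = { '-', 'y', ε }
  FIRST(C) = { '-', 'y' }
  FOLLOW(T) = { $, 'y' }

For T:
  PREDICT(T → X C x) = { '-', 'y' }
  PREDICT(T → y X '-') = { 'y' }
  PREDICT(T → ε) = { $, 'y' }
For A:
  PREDICT(A → '-') = { '-' }
  PREDICT(A → x C id) = { 'x' }
For C:
  PREDICT(C → T y A) = { '-', 'y' }
  PREDICT(C → '-' C) = { '-' }
For X:
  PREDICT(X → y) = { 'y' }
  PREDICT(X → C C id) = { '-', 'y' }

Conflict found: Predict set conflict for T: { 'y' }
The grammar is NOT LL(1).

Answer: No. Predict set conflict for T: { 'y' }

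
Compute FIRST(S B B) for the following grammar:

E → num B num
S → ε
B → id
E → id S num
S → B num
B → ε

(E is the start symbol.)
{ 'id', 'num', ε }

FIRST sets of the non-terminals involved (from the grammar, by fixed-point iteration):
  FIRST(S) = { 'id', 'num', ε }
  FIRST(B) = { 'id', ε }

To compute FIRST(S B B), process the symbols left to right:
Symbol S is a non-terminal. Add FIRST(S) \ {ε} = { 'id', 'num' }
S is nullable (ε ∈ FIRST(S)), continue to the next symbol.
Symbol B is a non-terminal. Add FIRST(B) \ {ε} = { 'id' }
B is nullable (ε ∈ FIRST(B)), continue to the next symbol.
Symbol B is a non-terminal. Add FIRST(B) \ {ε} = { 'id' }
B is nullable (ε ∈ FIRST(B)), continue to the next symbol.
All symbols are nullable, so ε is in the result.
FIRST(S B B) = { 'id', 'num', ε }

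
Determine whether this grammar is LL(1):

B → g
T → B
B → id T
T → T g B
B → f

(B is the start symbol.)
No. Predict set conflict for T: { 'f', 'g', 'id' }

Relevant sets:
  FIRST(B) = { 'f', 'g', 'id' }
  FIRST(T) = { 'f', 'g', 'id' }

For B:
  PREDICT(B → g) = { 'g' }
  PREDICT(B → id T) = { 'id' }
  PREDICT(B → f) = { 'f' }
For T:
  PREDICT(T → B) = { 'f', 'g', 'id' }
  PREDICT(T → T g B) = { 'f', 'g', 'id' }

Conflict found: Predict set conflict for T: { 'f', 'g', 'id' }
The grammar is NOT LL(1).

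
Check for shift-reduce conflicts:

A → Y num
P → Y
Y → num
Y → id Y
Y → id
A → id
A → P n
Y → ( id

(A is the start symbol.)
Augment with A' → A and build the canonical LR(0) collection (I0 = CLOSURE({[A' → . A]}), then GOTO on every symbol after a dot until no new states appear). It has 12 states:
  I0: { [A → . P n], [A → . Y num], [A → . id], [A' → . A], [P → . Y], [Y → . ( id], [Y → . id Y], [Y → . id], [Y → . num] }  — shift
  I1: { [Y → ( . id] }  — shift
  I2: { [A' → A .] }  — accept
  I3: { [A → P . n] }  — shift
  I4: { [A → Y . num], [P → Y .] }  — shift, reduce
  I5: { [A → id .], [Y → . ( id], [Y → . id Y], [Y → . id], [Y → . num], [Y → id . Y], [Y → id .] }  — shift, 2 reduces
  I6: { [Y → num .] }  — reduce
  I7: { [Y → id Y .] }  — reduce
  I8: { [Y → . ( id], [Y → . id Y], [Y → . id], [Y → . num], [Y → id . Y], [Y → id .] }  — shift, reduce
  I9: { [A → Y num .] }  — reduce
  I10: { [A → P n .] }  — reduce
  I11: { [Y → ( id .] }  — reduce

I4 contains reduce item [P → Y .] and shift item [A → Y . num] — shift-reduce conflict.
I5 contains reduce items [A → id .], [Y → id .] and shift items [Y → . ( id], [Y → . id], [Y → . id Y], [Y → . num] — shift-reduce conflict.
I8 contains reduce item [Y → id .] and shift items [Y → . ( id], [Y → . id], [Y → . id Y], [Y → . num] — shift-reduce conflict.

Answer: Yes — I4: [P → Y .] vs [A → Y . num]; I5: [A → id .] vs [Y → . ( id]; I8: [Y → id .] vs [Y → . ( id]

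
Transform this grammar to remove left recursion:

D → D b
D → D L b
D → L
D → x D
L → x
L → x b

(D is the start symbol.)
D is directly left-recursive. The standard transformation for
  A → A α₁ | ... | A α_m | β₁ | ... | β_n
is
  A  → β₁ A' | ... | β_n A'
  A' → α₁ A' | ... | α_m A' | ε

D → L becomes D → L D'
D → x D becomes D → x D D'
D → D b becomes D' → b D'
D → D L b becomes D' → L b D'
Add D' → ε

Productions for other non-terminals are unchanged:
  L → x
  L → x b

Resulting grammar:
D → L D'
D → x D D'
D' → b D'
D' → L b D'
D' → ε
L → x
L → x b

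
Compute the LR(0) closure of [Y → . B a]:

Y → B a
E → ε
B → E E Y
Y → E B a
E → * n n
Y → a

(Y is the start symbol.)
{ [B → . E E Y], [E → . * n n], [E → .], [Y → . B a] }

To compute CLOSURE, for each item [A → α.Bβ] where B is a non-terminal, add [B → .γ] for all productions B → γ; repeat for the newly added items until nothing changes.

Start with: [Y → . B a]
  [Y → . B a] has the dot before B: add [B → . E E Y]
  [B → . E E Y] has the dot before E: add [E → .], [E → . * n n]
No further items can be added.

CLOSURE = { [B → . E E Y], [E → . * n n], [E → .], [Y → . B a] }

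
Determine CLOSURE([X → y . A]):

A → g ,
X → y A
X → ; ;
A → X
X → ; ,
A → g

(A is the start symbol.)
To compute CLOSURE, for each item [A → α.Bβ] where B is a non-terminal, add [B → .γ] for all productions B → γ; repeat for the newly added items until nothing changes.

Start with: [X → y . A]
  [X → y . A] has the dot before A: add [A → . g ,], [A → . X], [A → . g]
  [A → . X] has the dot before X: add [X → . y A], [X → . ; ;], [X → . ; ,]
No further items can be added.

CLOSURE = { [A → . X], [A → . g ,], [A → . g], [X → . ; ,], [X → . ; ;], [X → . y A], [X → y . A] }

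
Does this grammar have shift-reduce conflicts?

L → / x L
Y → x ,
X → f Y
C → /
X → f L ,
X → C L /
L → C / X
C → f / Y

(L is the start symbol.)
Augment with L' → L and build the canonical LR(0) collection (I0 = CLOSURE({[L' → . L]}), then GOTO on every symbol after a dot until no new states appear). It has 23 states:
  I0: { [C → . /], [C → . f / Y], [L → . / x L], [L → . C / X], [L' → . L] }  — shift
  I1: { [C → / .], [L → / . x L] }  — shift, reduce
  I2: { [L → C . / X] }  — shift
  I3: { [L' → L .] }  — accept
  I4: { [C → f . / Y] }  — shift
  I5: { [C → f / . Y], [Y → . x ,] }  — shift
  I6: { [C → f / Y .] }  — reduce
  I7: { [Y → x . ,] }  — shift
  I8: { [Y → x , .] }  — reduce
  I9: { [C → . /], [C → . f / Y], [L → C / . X], [X → . C L /], [X → . f L ,], [X → . f Y] }  — shift
  I10: { [C → / .] }  — reduce
  I11: { [C → . /], [C → . f / Y], [L → . / x L], [L → . C / X], [X → C . L /] }  — shift
  I12: { [L → C / X .] }  — reduce
  I13: { [C → . /], [C → . f / Y], [C → f . / Y], [L → . / x L], [L → . C / X], [X → f . L ,], [X → f . Y], [Y → . x ,] }  — shift
  I14: { [C → / .], [C → f / . Y], [L → / . x L], [Y → . x ,] }  — shift, reduce
  I15: { [X → f L . ,] }  — shift
  I16: { [X → f Y .] }  — reduce
  I17: { [X → f L , .] }  — reduce
  I18: { [C → . /], [C → . f / Y], [L → . / x L], [L → . C / X], [L → / x . L], [Y → x . ,] }  — shift
  I19: { [L → / x L .] }  — reduce
  I20: { [X → C L . /] }  — shift
  I21: { [X → C L / .] }  — reduce
  I22: { [C → . /], [C → . f / Y], [L → . / x L], [L → . C / X], [L → / x . L] }  — shift

I1 contains reduce item [C → / .] and shift item [L → / . x L] — shift-reduce conflict.
I14 contains reduce item [C → / .] and shift items [L → / . x L], [Y → . x ,] — shift-reduce conflict.

Answer: Yes — I1: [C → / .] vs [L → / . x L]; I14: [C → / .] vs [L → / . x L]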